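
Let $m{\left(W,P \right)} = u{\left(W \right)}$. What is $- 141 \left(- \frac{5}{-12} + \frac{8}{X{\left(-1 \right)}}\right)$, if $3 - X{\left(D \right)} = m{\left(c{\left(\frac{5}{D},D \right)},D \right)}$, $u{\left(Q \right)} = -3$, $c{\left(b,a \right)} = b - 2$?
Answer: $- \frac{987}{4} \approx -246.75$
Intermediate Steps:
$c{\left(b,a \right)} = -2 + b$
$m{\left(W,P \right)} = -3$
$X{\left(D \right)} = 6$ ($X{\left(D \right)} = 3 - -3 = 3 + 3 = 6$)
$- 141 \left(- \frac{5}{-12} + \frac{8}{X{\left(-1 \right)}}\right) = - 141 \left(- \frac{5}{-12} + \frac{8}{6}\right) = - 141 \left(\left(-5\right) \left(- \frac{1}{12}\right) + 8 \cdot \frac{1}{6}\right) = - 141 \left(\frac{5}{12} + \frac{4}{3}\right) = \left(-141\right) \frac{7}{4} = - \frac{987}{4}$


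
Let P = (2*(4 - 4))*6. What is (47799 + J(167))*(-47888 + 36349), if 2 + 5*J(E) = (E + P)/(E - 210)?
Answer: -118580902748/215 ≈ -5.5154e+8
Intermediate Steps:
P = 0 (P = (2*0)*6 = 0*6 = 0)
J(E) = -⅖ + E/(5*(-210 + E)) (J(E) = -⅖ + ((E + 0)/(E - 210))/5 = -⅖ + (E/(-210 + E))/5 = -⅖ + E/(5*(-210 + E)))
(47799 + J(167))*(-47888 + 36349) = (47799 + (420 - 1*167)/(5*(-210 + 167)))*(-47888 + 36349) = (47799 + (⅕)*(420 - 167)/(-43))*(-11539) = (47799 + (⅕)*(-1/43)*253)*(-11539) = (47799 - 253/215)*(-11539) = (10276532/215)*(-11539) = -118580902748/215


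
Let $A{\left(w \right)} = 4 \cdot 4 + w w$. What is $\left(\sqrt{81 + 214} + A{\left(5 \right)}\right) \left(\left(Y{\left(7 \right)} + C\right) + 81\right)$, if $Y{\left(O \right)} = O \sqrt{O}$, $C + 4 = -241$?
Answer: $- \left(41 + \sqrt{295}\right) \left(164 - 7 \sqrt{7}\right) \approx -8463.4$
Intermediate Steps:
$C = -245$ ($C = -4 - 241 = -245$)
$A{\left(w \right)} = 16 + w^{2}$
$Y{\left(O \right)} = O^{\frac{3}{2}}$
$\left(\sqrt{81 + 214} + A{\left(5 \right)}\right) \left(\left(Y{\left(7 \right)} + C\right) + 81\right) = \left(\sqrt{81 + 214} + \left(16 + 5^{2}\right)\right) \left(\left(7^{\frac{3}{2}} - 245\right) + 81\right) = \left(\sqrt{295} + \left(16 + 25\right)\right) \left(\left(7 \sqrt{7} - 245\right) + 81\right) = \left(\sqrt{295} + 41\right) \left(\left(-245 + 7 \sqrt{7}\right) + 81\right) = \left(41 + \sqrt{295}\right) \left(-164 + 7 \sqrt{7}\right) = \left(-164 + 7 \sqrt{7}\right) \left(41 + \sqrt{295}\right)$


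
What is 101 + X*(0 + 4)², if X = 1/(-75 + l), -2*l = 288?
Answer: 22103/219 ≈ 100.93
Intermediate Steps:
l = -144 (l = -½*288 = -144)
X = -1/219 (X = 1/(-75 - 144) = 1/(-219) = -1/219 ≈ -0.0045662)
101 + X*(0 + 4)² = 101 - (0 + 4)²/219 = 101 - 1/219*4² = 101 - 1/219*16 = 101 - 16/219 = 22103/219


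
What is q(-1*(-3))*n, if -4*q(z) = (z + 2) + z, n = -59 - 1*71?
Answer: 260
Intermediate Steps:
n = -130 (n = -59 - 71 = -130)
q(z) = -½ - z/2 (q(z) = -((z + 2) + z)/4 = -((2 + z) + z)/4 = -(2 + 2*z)/4 = -½ - z/2)
q(-1*(-3))*n = (-½ - (-1)*(-3)/2)*(-130) = (-½ - ½*3)*(-130) = (-½ - 3/2)*(-130) = -2*(-130) = 260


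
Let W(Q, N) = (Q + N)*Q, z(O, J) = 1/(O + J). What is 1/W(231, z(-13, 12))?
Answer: 1/53130 ≈ 1.8822e-5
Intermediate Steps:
z(O, J) = 1/(J + O)
W(Q, N) = Q*(N + Q) (W(Q, N) = (N + Q)*Q = Q*(N + Q))
1/W(231, z(-13, 12)) = 1/(231*(1/(12 - 13) + 231)) = 1/(231*(1/(-1) + 231)) = 1/(231*(-1 + 231)) = 1/(231*230) = 1/53130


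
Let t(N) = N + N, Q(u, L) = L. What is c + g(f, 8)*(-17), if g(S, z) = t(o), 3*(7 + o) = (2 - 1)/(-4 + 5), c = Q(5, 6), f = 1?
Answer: 698/3 ≈ 232.67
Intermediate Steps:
c = 6
o = -20/3 (o = -7 + ((2 - 1)/(-4 + 5))/3 = -7 + (1/1)/3 = -7 + (1*1)/3 = -7 + (1/3)*1 = -7 + 1/3 = -20/3 ≈ -6.6667)
t(N) = 2*N
g(S, z) = -40/3 (g(S, z) = 2*(-20/3) = -40/3)
c + g(f, 8)*(-17) = 6 - 40/3*(-17) = 6 + 680/3 = 698/3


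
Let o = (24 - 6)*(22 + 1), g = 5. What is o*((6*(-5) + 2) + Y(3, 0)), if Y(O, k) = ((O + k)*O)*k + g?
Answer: -9522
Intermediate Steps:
o = 414 (o = 18*23 = 414)
Y(O, k) = 5 + O*k*(O + k) (Y(O, k) = ((O + k)*O)*k + 5 = (O*(O + k))*k + 5 = O*k*(O + k) + 5 = 5 + O*k*(O + k))
o*((6*(-5) + 2) + Y(3, 0)) = 414*((6*(-5) + 2) + (5 + 3*0² + 0*3²)) = 414*((-30 + 2) + (5 + 3*0 + 0*9)) = 414*(-28 + (5 + 0 + 0)) = 414*(-28 + 5) = 414*(-23) = -9522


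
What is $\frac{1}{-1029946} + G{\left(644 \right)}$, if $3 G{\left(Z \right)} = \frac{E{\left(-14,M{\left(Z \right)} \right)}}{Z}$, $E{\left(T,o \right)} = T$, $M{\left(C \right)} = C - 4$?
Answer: $- \frac{257521}{35533137} \approx -0.0072473$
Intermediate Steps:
$M{\left(C \right)} = -4 + C$
$G{\left(Z \right)} = - \frac{14}{3 Z}$ ($G{\left(Z \right)} = \frac{\left(-14\right) \frac{1}{Z}}{3} = - \frac{14}{3 Z}$)
$\frac{1}{-1029946} + G{\left(644 \right)} = \frac{1}{-1029946} - \frac{14}{3 \cdot 644} = - \frac{1}{1029946} - \frac{1}{138} = - \frac{257521}{35533137}$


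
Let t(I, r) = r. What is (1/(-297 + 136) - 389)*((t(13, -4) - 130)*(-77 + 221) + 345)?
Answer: 1186901130/161 ≈ 7.3721e+6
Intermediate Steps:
(1/(-297 + 136) - 389)*((t(13, -4) - 130)*(-77 + 221) + 345) = (1/(-297 + 136) - 389)*((-4 - 130)*(-77 + 221) + 345) = (1/(-161) - 389)*(-134*144 + 345) = (-1/161 - 389)*(-19296 + 345) = -62630/161*(-18951) = 1186901130/161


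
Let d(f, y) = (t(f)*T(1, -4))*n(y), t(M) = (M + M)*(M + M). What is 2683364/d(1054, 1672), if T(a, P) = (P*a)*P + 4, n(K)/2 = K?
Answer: 670841/74298062080 ≈ 9.0291e-6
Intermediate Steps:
t(M) = 4*M**2 (t(M) = (2*M)*(2*M) = 4*M**2)
n(K) = 2*K
T(a, P) = 4 + a*P**2 (T(a, P) = a*P**2 + 4 = 4 + a*P**2)
d(f, y) = 160*y*f**2 (d(f, y) = ((4*f**2)*(4 + 1*(-4)**2))*(2*y) = ((4*f**2)*(4 + 1*16))*(2*y) = ((4*f**2)*(4 + 16))*(2*y) = ((4*f**2)*20)*(2*y) = (80*f**2)*(2*y) = 160*y*f**2)
2683364/d(1054, 1672) = 2683364/((160*1672*1054**2)) = 2683364/((160*1672*1110916)) = 2683364/297192248320 = 2683364*(1/297192248320) = 670841/74298062080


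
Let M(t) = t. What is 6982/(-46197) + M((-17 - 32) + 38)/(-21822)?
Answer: -50617679/336036978 ≈ -0.15063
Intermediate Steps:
6982/(-46197) + M((-17 - 32) + 38)/(-21822) = 6982/(-46197) + ((-17 - 32) + 38)/(-21822) = 6982*(-1/46197) + (-49 + 38)*(-1/21822) = -6982/46197 - 11*(-1/21822) = -6982/46197 + 11/21822 = -50617679/336036978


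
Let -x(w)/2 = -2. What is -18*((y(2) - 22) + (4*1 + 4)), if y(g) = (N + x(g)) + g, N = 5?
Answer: 54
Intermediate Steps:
x(w) = 4 (x(w) = -2*(-2) = 4)
y(g) = 9 + g (y(g) = (5 + 4) + g = 9 + g)
-18*((y(2) - 22) + (4*1 + 4)) = -18*(((9 + 2) - 22) + (4*1 + 4)) = -18*((11 - 22) + (4 + 4)) = -18*(-11 + 8) = -18*(-3) = 54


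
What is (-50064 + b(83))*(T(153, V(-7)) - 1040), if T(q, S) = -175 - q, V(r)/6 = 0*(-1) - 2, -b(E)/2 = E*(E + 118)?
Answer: 114132240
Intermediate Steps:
b(E) = -2*E*(118 + E) (b(E) = -2*E*(E + 118) = -2*E*(118 + E))
V(r) = -12 (V(r) = 6*(0*(-1) - 2) = 6*(0 - 2) = 6*(-2) = -12)
(-50064 + b(83))*(T(153, V(-7)) - 1040) = (-50064 - 2*83*(118 + 83))*((-175 - 1*153) - 1040) = (-50064 - 2*83*201)*((-175 - 153) - 1040) = (-50064 - 33366)*(-328 - 1040) = -83430*(-1368) = 114132240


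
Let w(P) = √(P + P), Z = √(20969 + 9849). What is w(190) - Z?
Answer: -√30818 + 2*√95 ≈ -156.06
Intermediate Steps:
Z = √30818 ≈ 175.55
w(P) = √2*√P (w(P) = √(2*P) = √2*√P)
w(190) - Z = √2*√190 - √30818 = 2*√95 - √30818 = -√30818 + 2*√95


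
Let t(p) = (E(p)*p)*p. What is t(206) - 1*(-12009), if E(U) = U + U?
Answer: 17495641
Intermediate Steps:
E(U) = 2*U
t(p) = 2*p**3 (t(p) = ((2*p)*p)*p = (2*p**2)*p = 2*p**3)
t(206) - 1*(-12009) = 2*206**3 - 1*(-12009) = 2*8741816 + 12009 = 17483632 + 12009 = 17495641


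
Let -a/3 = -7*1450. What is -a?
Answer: -30450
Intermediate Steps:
a = 30450 (a = -(-21)*1450 = -3*(-10150) = 30450)
-a = -1*30450 = -30450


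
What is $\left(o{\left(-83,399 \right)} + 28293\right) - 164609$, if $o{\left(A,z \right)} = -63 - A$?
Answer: $-136296$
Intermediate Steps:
$\left(o{\left(-83,399 \right)} + 28293\right) - 164609 = \left(\left(-63 - -83\right) + 28293\right) - 164609 = \left(\left(-63 + 83\right) + 28293\right) - 164609 = \left(20 + 28293\right) - 164609 = 28313 - 164609 = -136296$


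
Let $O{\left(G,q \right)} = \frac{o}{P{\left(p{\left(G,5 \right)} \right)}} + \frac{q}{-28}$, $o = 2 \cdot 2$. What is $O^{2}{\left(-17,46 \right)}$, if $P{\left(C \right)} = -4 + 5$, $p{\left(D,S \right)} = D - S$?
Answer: $\frac{1089}{196} \approx 5.5561$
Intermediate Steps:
$o = 4$
$P{\left(C \right)} = 1$
$O{\left(G,q \right)} = 4 - \frac{q}{28}$ ($O{\left(G,q \right)} = \frac{4}{1} + \frac{q}{-28} = 4 \cdot 1 + q \left(- \frac{1}{28}\right) = 4 - \frac{q}{28}$)
$O^{2}{\left(-17,46 \right)} = \left(4 - \frac{23}{14}\right)^{2} = \left(\frac{33}{14}\right)^{2} = \frac{1089}{196}$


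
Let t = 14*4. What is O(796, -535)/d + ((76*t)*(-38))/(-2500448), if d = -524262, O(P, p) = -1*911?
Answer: 2720804777/40965308418 ≈ 0.066417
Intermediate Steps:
O(P, p) = -911
t = 56
O(796, -535)/d + ((76*t)*(-38))/(-2500448) = -911/(-524262) + ((76*56)*(-38))/(-2500448) = -911*(-1/524262) + (4256*(-38))*(-1/2500448) = 911/524262 - 161728*(-1/2500448) = 911/524262 + 5054/78139 = 2720804777/40965308418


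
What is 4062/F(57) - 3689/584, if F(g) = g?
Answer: 720645/11096 ≈ 64.946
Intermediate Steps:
4062/F(57) - 3689/584 = 4062/57 - 3689/584 = 4062*(1/57) - 3689*1/584 = 1354/19 - 3689/584 = 720645/11096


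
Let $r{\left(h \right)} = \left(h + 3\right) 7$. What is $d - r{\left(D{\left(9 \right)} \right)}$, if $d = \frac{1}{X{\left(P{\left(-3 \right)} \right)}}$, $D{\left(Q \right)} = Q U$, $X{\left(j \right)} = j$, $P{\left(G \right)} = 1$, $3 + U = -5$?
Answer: $484$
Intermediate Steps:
$U = -8$ ($U = -3 - 5 = -8$)
$D{\left(Q \right)} = - 8 Q$ ($D{\left(Q \right)} = Q \left(-8\right) = - 8 Q$)
$r{\left(h \right)} = 21 + 7 h$ ($r{\left(h \right)} = \left(3 + h\right) 7 = 21 + 7 h$)
$d = 1$ ($d = 1^{-1} = 1$)
$d - r{\left(D{\left(9 \right)} \right)} = 1 - \left(21 + 7 \left(\left(-8\right) 9\right)\right) = 1 - \left(21 + 7 \left(-72\right)\right) = 1 - \left(21 - 504\right) = 1 - -483 = 1 + 483 = 484$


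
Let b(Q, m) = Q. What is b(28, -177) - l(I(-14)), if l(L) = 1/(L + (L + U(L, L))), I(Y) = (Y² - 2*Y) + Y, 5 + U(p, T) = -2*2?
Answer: 11507/411 ≈ 27.998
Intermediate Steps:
U(p, T) = -9 (U(p, T) = -5 - 2*2 = -5 - 4 = -9)
I(Y) = Y² - Y
l(L) = 1/(-9 + 2*L) (l(L) = 1/(L + (L - 9)) = 1/(L + (-9 + L)) = 1/(-9 + 2*L))
b(28, -177) - l(I(-14)) = 28 - 1/(-9 + 2*(-14*(-1 - 14))) = 28 - 1/(-9 + 2*(-14*(-15))) = 28 - 1/(-9 + 2*210) = 28 - 1/(-9 + 420) = 28 - 1/411 = 11507/411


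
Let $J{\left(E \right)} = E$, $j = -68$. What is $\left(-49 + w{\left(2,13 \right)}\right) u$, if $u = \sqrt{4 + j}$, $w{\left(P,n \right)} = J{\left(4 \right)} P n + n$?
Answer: $544 i \approx 544.0 i$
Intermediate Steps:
$w{\left(P,n \right)} = n + 4 P n$ ($w{\left(P,n \right)} = 4 P n + n = n + 4 P n$)
$u = 8 i$ ($u = \sqrt{4 - 68} = \sqrt{-64} = 8 i \approx 8.0 i$)
$\left(-49 + w{\left(2,13 \right)}\right) u = \left(-49 + 13 \left(1 + 4 \cdot 2\right)\right) 8 i = \left(-49 + 13 \left(1 + 8\right)\right) 8 i = \left(-49 + 13 \cdot 9\right) 8 i = \left(-49 + 117\right) 8 i = 68 \cdot 8 i = 544 i$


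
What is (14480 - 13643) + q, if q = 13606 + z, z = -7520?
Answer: 6923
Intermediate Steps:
q = 6086 (q = 13606 - 7520 = 6086)
(14480 - 13643) + q = (14480 - 13643) + 6086 = 837 + 6086 = 6923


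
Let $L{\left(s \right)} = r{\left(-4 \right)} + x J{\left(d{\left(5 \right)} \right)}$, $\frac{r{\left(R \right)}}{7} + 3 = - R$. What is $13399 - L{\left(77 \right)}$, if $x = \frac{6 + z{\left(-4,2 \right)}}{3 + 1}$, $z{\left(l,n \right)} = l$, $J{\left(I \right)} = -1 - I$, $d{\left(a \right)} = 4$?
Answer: $\frac{26789}{2} \approx 13395.0$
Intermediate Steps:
$r{\left(R \right)} = -21 - 7 R$ ($r{\left(R \right)} = -21 + 7 \left(- R\right) = -21 - 7 R$)
$x = \frac{1}{2}$ ($x = \frac{6 - 4}{3 + 1} = \frac{2}{4} = 2 \cdot \frac{1}{4} = \frac{1}{2} \approx 0.5$)
$L{\left(s \right)} = \frac{9}{2}$ ($L{\left(s \right)} = \left(-21 - -28\right) + \frac{-1 - 4}{2} = \left(-21 + 28\right) + \frac{-1 - 4}{2} = 7 + \frac{1}{2} \left(-5\right) = 7 - \frac{5}{2} = \frac{9}{2}$)
$13399 - L{\left(77 \right)} = 13399 - \frac{9}{2} = \frac{26789}{2}$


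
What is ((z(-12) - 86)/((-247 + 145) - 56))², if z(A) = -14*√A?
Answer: 1261/6241 + 1204*I*√3/6241 ≈ 0.20205 + 0.33414*I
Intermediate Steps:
((z(-12) - 86)/((-247 + 145) - 56))² = ((-28*I*√3 - 86)/((-247 + 145) - 56))² = ((-28*I*√3 - 86)/(-102 - 56))² = ((-28*I*√3 - 86)/(-158))² = ((-86 - 28*I*√3)*(-1/158))² = (43/79 + 14*I*√3/79)²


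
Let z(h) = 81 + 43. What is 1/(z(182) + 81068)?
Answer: 1/81192 ≈ 1.2316e-5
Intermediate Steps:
z(h) = 124
1/(z(182) + 81068) = 1/(124 + 81068) = 1/81192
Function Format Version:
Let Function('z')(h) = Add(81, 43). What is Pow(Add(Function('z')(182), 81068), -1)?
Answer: Rational(1, 81192) ≈ 1.2316e-5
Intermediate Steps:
Function('z')(h) = 124
Pow(Add(Function('z')(182), 81068), -1) = Pow(Add(124, 81068), -1) = Pow(81192, -1) = Rational(1, 81192)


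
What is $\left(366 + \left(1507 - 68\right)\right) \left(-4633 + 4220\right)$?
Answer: $-745465$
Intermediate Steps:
$\left(366 + \left(1507 - 68\right)\right) \left(-4633 + 4220\right) = \left(366 + \left(1507 - 68\right)\right) \left(-413\right) = \left(366 + 1439\right) \left(-413\right) = 1805 \left(-413\right) = -745465$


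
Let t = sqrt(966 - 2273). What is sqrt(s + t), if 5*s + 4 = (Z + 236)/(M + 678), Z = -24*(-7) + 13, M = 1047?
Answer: sqrt(-248515 + 330625*I*sqrt(1307))/575 ≈ 4.2076 + 4.296*I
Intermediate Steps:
Z = 181 (Z = 168 + 13 = 181)
t = I*sqrt(1307) (t = sqrt(-1307) = I*sqrt(1307) ≈ 36.152*I)
s = -2161/2875 (s = -4/5 + ((181 + 236)/(1047 + 678))/5 = -4/5 + (417/1725)/5 = -4/5 + (417*(1/1725))/5 = -4/5 + (1/5)*(139/575) = -4/5 + 139/2875 = -2161/2875 ≈ -0.75165)
sqrt(s + t) = sqrt(-2161/2875 + I*sqrt(1307))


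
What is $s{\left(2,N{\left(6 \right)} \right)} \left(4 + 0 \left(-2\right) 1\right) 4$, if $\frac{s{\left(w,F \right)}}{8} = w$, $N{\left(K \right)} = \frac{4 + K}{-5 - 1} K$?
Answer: $256$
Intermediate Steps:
$N{\left(K \right)} = K \left(- \frac{2}{3} - \frac{K}{6}\right)$ ($N{\left(K \right)} = \frac{4 + K}{-6} K = \left(4 + K\right) \left(- \frac{1}{6}\right) K = \left(- \frac{2}{3} - \frac{K}{6}\right) K = K \left(- \frac{2}{3} - \frac{K}{6}\right)$)
$s{\left(w,F \right)} = 8 w$
$s{\left(2,N{\left(6 \right)} \right)} \left(4 + 0 \left(-2\right) 1\right) 4 = 8 \cdot 2 \left(4 + 0 \left(-2\right) 1\right) 4 = 16 \left(4 + 0 \cdot 1\right) 4 = 16 \left(4 + 0\right) 4 = 16 \cdot 4 \cdot 4 = 64 \cdot 4 = 256$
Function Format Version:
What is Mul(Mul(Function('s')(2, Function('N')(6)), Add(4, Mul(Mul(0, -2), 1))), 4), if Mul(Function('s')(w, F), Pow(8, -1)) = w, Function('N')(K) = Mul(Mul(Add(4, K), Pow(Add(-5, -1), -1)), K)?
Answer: 256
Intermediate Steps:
Function('N')(K) = Mul(K, Add(Rational(-2, 3), Mul(Rational(-1, 6), K))) (Function('N')(K) = Mul(Mul(Add(4, K), Pow(-6, -1)), K) = Mul(Mul(Add(4, K), Rational(-1, 6)), K) = Mul(Add(Rational(-2, 3), Mul(Rational(-1, 6), K)), K) = Mul(K, Add(Rational(-2, 3), Mul(Rational(-1, 6), K))))
Function('s')(w, F) = Mul(8, w)
Mul(Mul(Function('s')(2, Function('N')(6)), Add(4, Mul(Mul(0, -2), 1))), 4) = Mul(Mul(Mul(8, 2), Add(4, Mul(Mul(0, -2), 1))), 4) = Mul(Mul(16, Add(4, Mul(0, 1))), 4) = Mul(Mul(16, Add(4, 0)), 4) = Mul(Mul(16, 4), 4) = Mul(64, 4) = 256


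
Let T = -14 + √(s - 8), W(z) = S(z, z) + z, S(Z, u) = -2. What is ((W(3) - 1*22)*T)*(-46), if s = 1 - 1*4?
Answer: -13524 + 966*I*√11 ≈ -13524.0 + 3203.9*I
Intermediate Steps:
s = -3 (s = 1 - 4 = -3)
W(z) = -2 + z
T = -14 + I*√11 (T = -14 + √(-3 - 8) = -14 + √(-11) = -14 + I*√11 ≈ -14.0 + 3.3166*I)
((W(3) - 1*22)*T)*(-46) = (((-2 + 3) - 1*22)*(-14 + I*√11))*(-46) = ((1 - 22)*(-14 + I*√11))*(-46) = -21*(-14 + I*√11)*(-46) = (294 - 21*I*√11)*(-46) = -13524 + 966*I*√11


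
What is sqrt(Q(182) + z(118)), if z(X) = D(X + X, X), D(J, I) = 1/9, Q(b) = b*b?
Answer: sqrt(298117)/3 ≈ 182.00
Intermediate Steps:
Q(b) = b**2
D(J, I) = 1/9
z(X) = 1/9
sqrt(Q(182) + z(118)) = sqrt(182**2 + 1/9) = sqrt(33124 + 1/9) = sqrt(298117/9) = sqrt(298117)/3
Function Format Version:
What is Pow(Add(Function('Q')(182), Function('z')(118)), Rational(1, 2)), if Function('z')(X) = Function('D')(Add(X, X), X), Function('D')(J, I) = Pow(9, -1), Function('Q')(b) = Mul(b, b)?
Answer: Mul(Rational(1, 3), Pow(298117, Rational(1, 2))) ≈ 182.00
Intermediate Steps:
Function('Q')(b) = Pow(b, 2)
Function('D')(J, I) = Rational(1, 9)
Function('z')(X) = Rational(1, 9)
Pow(Add(Function('Q')(182), Function('z')(118)), Rational(1, 2)) = Pow(Add(Pow(182, 2), Rational(1, 9)), Rational(1, 2)) = Pow(Add(33124, Rational(1, 9)), Rational(1, 2)) = Pow(Rational(298117, 9), Rational(1, 2)) = Mul(Rational(1, 3), Pow(298117, Rational(1, 2)))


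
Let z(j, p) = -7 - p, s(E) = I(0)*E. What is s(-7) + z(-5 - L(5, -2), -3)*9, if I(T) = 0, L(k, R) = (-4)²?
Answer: -36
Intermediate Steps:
L(k, R) = 16
s(E) = 0 (s(E) = 0*E = 0)
s(-7) + z(-5 - L(5, -2), -3)*9 = 0 + (-7 - 1*(-3))*9 = 0 + (-7 + 3)*9 = 0 - 4*9 = 0 - 36 = -36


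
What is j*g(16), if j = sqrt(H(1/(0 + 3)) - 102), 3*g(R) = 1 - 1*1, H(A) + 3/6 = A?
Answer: 0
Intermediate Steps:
H(A) = -1/2 + A
g(R) = 0 (g(R) = (1 - 1*1)/3 = (1 - 1)/3 = (1/3)*0 = 0)
j = I*sqrt(3678)/6 (j = sqrt((-1/2 + 1/(0 + 3)) - 102) = sqrt((-1/2 + 1/3) - 102) = sqrt(-1/6 - 102) = sqrt(-613/6) = I*sqrt(3678)/6 ≈ 10.108*I)
j*g(16) = (I*sqrt(3678)/6)*0 = 0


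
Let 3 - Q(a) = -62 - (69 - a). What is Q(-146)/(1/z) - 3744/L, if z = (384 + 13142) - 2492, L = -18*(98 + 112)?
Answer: 324399704/105 ≈ 3.0895e+6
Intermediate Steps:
L = -3780 (L = -18*210 = -3780)
Q(a) = 134 - a (Q(a) = 3 - (-62 - (69 - a)) = 3 - (-62 + (-69 + a)) = 3 - (-131 + a) = 3 + (131 - a) = 134 - a)
z = 11034 (z = 13526 - 2492 = 11034)
Q(-146)/(1/z) - 3744/L = (134 - 1*(-146))/(1/11034) - 3744/(-3780) = (134 + 146)/(1/11034) - 3744*(-1/3780) = 280*11034 + 104/105 = 3089520 + 104/105 = 324399704/105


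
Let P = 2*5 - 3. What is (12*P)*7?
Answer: 588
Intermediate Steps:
P = 7 (P = 10 - 3 = 7)
(12*P)*7 = (12*7)*7 = 84*7 = 588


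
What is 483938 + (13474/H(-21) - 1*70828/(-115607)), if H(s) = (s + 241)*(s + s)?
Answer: 258472934471921/534104340 ≈ 4.8394e+5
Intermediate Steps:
H(s) = 2*s*(241 + s) (H(s) = (241 + s)*(2*s) = 2*s*(241 + s))
483938 + (13474/H(-21) - 1*70828/(-115607)) = 483938 + (13474/((2*(-21)*(241 - 21))) - 1*70828/(-115607)) = 483938 + (13474/((2*(-21)*220)) - 70828*(-1/115607)) = 483938 + (13474/(-9240) + 70828/115607) = 483938 + (13474*(-1/9240) + 70828/115607) = 483938 + (-6737/4620 + 70828/115607) = 483938 - 451618999/534104340 = 258472934471921/534104340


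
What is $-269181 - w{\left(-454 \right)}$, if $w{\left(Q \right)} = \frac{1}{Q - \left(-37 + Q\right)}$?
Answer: $- \frac{9959698}{37} \approx -2.6918 \cdot 10^{5}$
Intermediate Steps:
$w{\left(Q \right)} = \frac{1}{37}$
$-269181 - w{\left(-454 \right)} = -269181 - \frac{1}{37} = - \frac{9959698}{37}$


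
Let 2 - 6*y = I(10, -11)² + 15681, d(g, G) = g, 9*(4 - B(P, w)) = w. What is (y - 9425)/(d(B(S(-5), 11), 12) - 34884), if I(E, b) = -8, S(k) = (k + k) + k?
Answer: 216879/627862 ≈ 0.34542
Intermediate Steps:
S(k) = 3*k (S(k) = 2*k + k = 3*k)
B(P, w) = 4 - w/9
y = -15743/6 (y = ⅓ - ((-8)² + 15681)/6 = ⅓ - (64 + 15681)/6 = ⅓ - ⅙*15745 = ⅓ - 15745/6 = -15743/6 ≈ -2623.8)
(y - 9425)/(d(B(S(-5), 11), 12) - 34884) = (-15743/6 - 9425)/((4 - ⅑*11) - 34884) = -72293/(6*((4 - 11/9) - 34884)) = -72293/(6*(25/9 - 34884)) = -72293/(6*(-313931/9)) = -72293/6*(-9/313931) = 216879/627862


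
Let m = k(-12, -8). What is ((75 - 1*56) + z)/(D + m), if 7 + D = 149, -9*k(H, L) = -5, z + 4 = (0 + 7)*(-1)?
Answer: 72/1283 ≈ 0.056118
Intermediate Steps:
z = -11 (z = -4 + (0 + 7)*(-1) = -4 + 7*(-1) = -4 - 7 = -11)
k(H, L) = 5/9 (k(H, L) = -⅑*(-5) = 5/9)
D = 142 (D = -7 + 149 = 142)
m = 5/9 ≈ 0.55556
((75 - 1*56) + z)/(D + m) = ((75 - 1*56) - 11)/(142 + 5/9) = ((75 - 56) - 11)/(1283/9) = (19 - 11)*(9/1283) = 8*(9/1283) = 72/1283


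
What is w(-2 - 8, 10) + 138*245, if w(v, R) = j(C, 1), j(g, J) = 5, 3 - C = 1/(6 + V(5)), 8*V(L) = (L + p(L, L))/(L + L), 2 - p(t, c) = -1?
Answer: 33815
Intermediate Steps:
p(t, c) = 3 (p(t, c) = 2 - 1*(-1) = 2 + 1 = 3)
V(L) = (3 + L)/(16*L) (V(L) = ((L + 3)/(L + L))/8 = ((3 + L)/((2*L)))/8 = ((3 + L)*(1/(2*L)))/8 = ((3 + L)/(2*L))/8 = (3 + L)/(16*L))
C = 173/61 (C = 3 - 1/(6 + (1/16)*(3 + 5)/5) = 3 - 1/(6 + (1/16)*(⅕)*8) = 3 - 1/(6 + ⅒) = 3 - 1/61/10 = 3 - 1*10/61 = 3 - 10/61 = 173/61 ≈ 2.8361)
w(v, R) = 5
w(-2 - 8, 10) + 138*245 = 5 + 138*245 = 5 + 33810 = 33815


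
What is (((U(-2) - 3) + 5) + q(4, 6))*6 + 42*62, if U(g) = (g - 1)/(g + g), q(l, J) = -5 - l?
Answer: 5133/2 ≈ 2566.5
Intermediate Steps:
U(g) = (-1 + g)/(2*g) (U(g) = (-1 + g)/((2*g)) = (-1 + g)*(1/(2*g)) = (-1 + g)/(2*g))
(((U(-2) - 3) + 5) + q(4, 6))*6 + 42*62 = ((((½)*(-1 - 2)/(-2) - 3) + 5) + (-5 - 1*4))*6 + 42*62 = ((((½)*(-½)*(-3) - 3) + 5) + (-5 - 4))*6 + 2604 = (((¾ - 3) + 5) - 9)*6 + 2604 = ((-9/4 + 5) - 9)*6 + 2604 = (11/4 - 9)*6 + 2604 = -25/4*6 + 2604 = -75/2 + 2604 = 5133/2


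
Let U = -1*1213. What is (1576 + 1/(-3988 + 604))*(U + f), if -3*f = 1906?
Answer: -29572499735/10152 ≈ -2.9130e+6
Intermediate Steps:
U = -1213
f = -1906/3 (f = -⅓*1906 = -1906/3 ≈ -635.33)
(1576 + 1/(-3988 + 604))*(U + f) = (1576 + 1/(-3988 + 604))*(-1213 - 1906/3) = (1576 + 1/(-3384))*(-5545/3) = (1576 - 1/3384)*(-5545/3) = (5333183/3384)*(-5545/3) = -29572499735/10152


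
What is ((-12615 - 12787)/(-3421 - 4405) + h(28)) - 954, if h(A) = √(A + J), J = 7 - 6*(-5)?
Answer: -286177/301 + √65 ≈ -942.69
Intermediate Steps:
J = 37 (J = 7 + 30 = 37)
h(A) = √(37 + A) (h(A) = √(A + 37) = √(37 + A))
((-12615 - 12787)/(-3421 - 4405) + h(28)) - 954 = ((-12615 - 12787)/(-3421 - 4405) + √(37 + 28)) - 954 = (-25402/(-7826) + √65) - 954 = (-25402*(-1/7826) + √65) - 954 = (977/301 + √65) - 954 = -286177/301 + √65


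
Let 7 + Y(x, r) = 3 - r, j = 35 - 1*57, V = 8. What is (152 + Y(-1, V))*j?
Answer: -3080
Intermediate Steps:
j = -22 (j = 35 - 57 = -22)
Y(x, r) = -4 - r (Y(x, r) = -7 + (3 - r) = -4 - r)
(152 + Y(-1, V))*j = (152 + (-4 - 1*8))*(-22) = (152 + (-4 - 8))*(-22) = (152 - 12)*(-22) = 140*(-22) = -3080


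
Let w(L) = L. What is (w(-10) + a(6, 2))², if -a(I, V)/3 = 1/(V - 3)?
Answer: 49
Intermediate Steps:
a(I, V) = -3/(-3 + V) (a(I, V) = -3/(V - 3) = -3/(-3 + V))
(w(-10) + a(6, 2))² = (-10 - 3/(-3 + 2))² = (-10 - 3/(-1))² = (-10 - 3*(-1))² = (-10 + 3)² = (-7)² = 49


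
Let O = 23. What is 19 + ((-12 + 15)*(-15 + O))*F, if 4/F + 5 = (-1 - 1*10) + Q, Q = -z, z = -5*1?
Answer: 113/11 ≈ 10.273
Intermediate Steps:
z = -5
Q = 5 (Q = -1*(-5) = 5)
F = -4/11 (F = 4/(-5 + ((-1 - 1*10) + 5)) = 4/(-5 + ((-1 - 10) + 5)) = 4/(-5 + (-11 + 5)) = 4/(-5 - 6) = 4/(-11) = 4*(-1/11) = -4/11 ≈ -0.36364)
19 + ((-12 + 15)*(-15 + O))*F = 19 + ((-12 + 15)*(-15 + 23))*(-4/11) = 19 + (3*8)*(-4/11) = 19 + 24*(-4/11) = 19 - 96/11 = 113/11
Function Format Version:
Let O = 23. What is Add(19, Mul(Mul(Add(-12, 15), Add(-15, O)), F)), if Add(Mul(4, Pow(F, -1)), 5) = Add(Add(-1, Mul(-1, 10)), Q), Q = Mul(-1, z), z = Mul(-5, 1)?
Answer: Rational(113, 11) ≈ 10.273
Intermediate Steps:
z = -5
Q = 5 (Q = Mul(-1, -5) = 5)
F = Rational(-4, 11) (F = Mul(4, Pow(Add(-5, Add(Add(-1, Mul(-1, 10)), 5)), -1)) = Mul(4, Pow(Add(-5, Add(Add(-1, -10), 5)), -1)) = Mul(4, Pow(Add(-5, Add(-11, 5)), -1)) = Mul(4, Pow(Add(-5, -6), -1)) = Mul(4, Pow(-11, -1)) = Mul(4, Rational(-1, 11)) = Rational(-4, 11) ≈ -0.36364)
Add(19, Mul(Mul(Add(-12, 15), Add(-15, O)), F)) = Add(19, Mul(Mul(Add(-12, 15), Add(-15, 23)), Rational(-4, 11))) = Add(19, Mul(Mul(3, 8), Rational(-4, 11))) = Add(19, Mul(24, Rational(-4, 11))) = Add(19, Rational(-96, 11)) = Rational(113, 11)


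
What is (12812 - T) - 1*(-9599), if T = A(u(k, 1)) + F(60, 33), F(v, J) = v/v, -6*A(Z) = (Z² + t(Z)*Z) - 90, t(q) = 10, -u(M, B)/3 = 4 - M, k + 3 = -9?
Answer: 22699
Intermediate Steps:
k = -12 (k = -3 - 9 = -12)
u(M, B) = -12 + 3*M (u(M, B) = -3*(4 - M) = -12 + 3*M)
A(Z) = 15 - 5*Z/3 - Z²/6 (A(Z) = -((Z² + 10*Z) - 90)/6 = -(-90 + Z² + 10*Z)/6 = 15 - 5*Z/3 - Z²/6)
F(v, J) = 1
T = -288 (T = (15 - 5*(-12 + 3*(-12))/3 - (-12 + 3*(-12))²/6) + 1 = (15 - 5*(-12 - 36)/3 - (-12 - 36)²/6) + 1 = (15 - 5/3*(-48) - ⅙*(-48)²) + 1 = (15 + 80 - ⅙*2304) + 1 = (15 + 80 - 384) + 1 = -289 + 1 = -288)
(12812 - T) - 1*(-9599) = (12812 - 1*(-288)) - 1*(-9599) = (12812 + 288) + 9599 = 13100 + 9599 = 22699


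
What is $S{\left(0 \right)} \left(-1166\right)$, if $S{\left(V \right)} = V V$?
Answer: $0$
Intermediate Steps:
$S{\left(V \right)} = V^{2}$
$S{\left(0 \right)} \left(-1166\right) = 0^{2} \left(-1166\right) = 0 \left(-1166\right) = 0$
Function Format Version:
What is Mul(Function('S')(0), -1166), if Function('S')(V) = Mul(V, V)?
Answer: 0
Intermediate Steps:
Function('S')(V) = Pow(V, 2)
Mul(Function('S')(0), -1166) = Mul(Pow(0, 2), -1166) = Mul(0, -1166) = 0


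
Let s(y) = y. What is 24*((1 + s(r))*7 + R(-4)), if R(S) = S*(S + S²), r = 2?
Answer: -648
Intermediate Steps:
24*((1 + s(r))*7 + R(-4)) = 24*((1 + 2)*7 + (-4)²*(1 - 4)) = 24*(3*7 + 16*(-3)) = 24*(21 - 48) = 24*(-27) = -648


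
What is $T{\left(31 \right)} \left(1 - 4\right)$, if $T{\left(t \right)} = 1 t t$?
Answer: $-2883$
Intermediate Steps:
$T{\left(t \right)} = t^{2}$ ($T{\left(t \right)} = t t = t^{2}$)
$T{\left(31 \right)} \left(1 - 4\right) = 31^{2} \left(1 - 4\right) = 961 \left(-3\right) = -2883$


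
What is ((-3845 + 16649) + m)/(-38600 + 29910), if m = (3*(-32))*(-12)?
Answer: -6978/4345 ≈ -1.6060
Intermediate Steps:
m = 1152 (m = -96*(-12) = 1152)
((-3845 + 16649) + m)/(-38600 + 29910) = ((-3845 + 16649) + 1152)/(-38600 + 29910) = (12804 + 1152)/(-8690) = 13956*(-1/8690) = -6978/4345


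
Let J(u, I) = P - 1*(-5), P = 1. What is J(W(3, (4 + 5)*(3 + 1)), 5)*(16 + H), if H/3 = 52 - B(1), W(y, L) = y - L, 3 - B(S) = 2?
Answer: 1014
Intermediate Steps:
B(S) = 1 (B(S) = 3 - 1*2 = 3 - 2 = 1)
H = 153 (H = 3*(52 - 1*1) = 3*(52 - 1) = 3*51 = 153)
J(u, I) = 6 (J(u, I) = 1 - 1*(-5) = 1 + 5 = 6)
J(W(3, (4 + 5)*(3 + 1)), 5)*(16 + H) = 6*(16 + 153) = 6*169 = 1014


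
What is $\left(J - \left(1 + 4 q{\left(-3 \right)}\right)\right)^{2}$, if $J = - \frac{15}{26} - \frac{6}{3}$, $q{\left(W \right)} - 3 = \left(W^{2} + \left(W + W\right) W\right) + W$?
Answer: $\frac{8415801}{676} \approx 12449.0$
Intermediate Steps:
$q{\left(W \right)} = 3 + W + 3 W^{2}$ ($q{\left(W \right)} = 3 + \left(\left(W^{2} + \left(W + W\right) W\right) + W\right) = 3 + \left(\left(W^{2} + 2 W W\right) + W\right) = 3 + \left(\left(W^{2} + 2 W^{2}\right) + W\right) = 3 + \left(3 W^{2} + W\right) = 3 + \left(W + 3 W^{2}\right) = 3 + W + 3 W^{2}$)
$J = - \frac{67}{26}$ ($J = \left(-15\right) \frac{1}{26} - 2 = - \frac{15}{26} - 2 = - \frac{67}{26} \approx -2.5769$)
$\left(J - \left(1 + 4 q{\left(-3 \right)}\right)\right)^{2} = \left(- \frac{67}{26} - \left(1 + 4 \left(3 - 3 + 3 \left(-3\right)^{2}\right)\right)\right)^{2} = \left(- \frac{67}{26} - \left(1 + 4 \left(3 - 3 + 3 \cdot 9\right)\right)\right)^{2} = \left(- \frac{67}{26} - \left(1 + 4 \left(3 - 3 + 27\right)\right)\right)^{2} = \left(- \frac{67}{26} - 109\right)^{2} = \left(- \frac{2901}{26}\right)^{2} = \frac{8415801}{676}$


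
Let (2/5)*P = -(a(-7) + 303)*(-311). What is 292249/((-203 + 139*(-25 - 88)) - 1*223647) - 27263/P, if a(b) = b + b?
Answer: -144397324337/107655718015 ≈ -1.3413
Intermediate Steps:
a(b) = 2*b
P = 449395/2 (P = 5*(-(2*(-7) + 303)*(-311))/2 = 5*(-(-14 + 303)*(-311))/2 = 5*(-289*(-311))/2 = 5*(-1*(-89879))/2 = (5/2)*89879 = 449395/2 ≈ 2.2470e+5)
292249/((-203 + 139*(-25 - 88)) - 1*223647) - 27263/P = 292249/((-203 + 139*(-25 - 88)) - 1*223647) - 27263/449395/2 = 292249/((-203 + 139*(-113)) - 223647) - 27263*2/449395 = 292249/((-203 - 15707) - 223647) - 54526/449395 = 292249/(-15910 - 223647) - 54526/449395 = 292249/(-239557) - 54526/449395 = 292249*(-1/239557) - 54526/449395 = -292249/239557 - 54526/449395 = -144397324337/107655718015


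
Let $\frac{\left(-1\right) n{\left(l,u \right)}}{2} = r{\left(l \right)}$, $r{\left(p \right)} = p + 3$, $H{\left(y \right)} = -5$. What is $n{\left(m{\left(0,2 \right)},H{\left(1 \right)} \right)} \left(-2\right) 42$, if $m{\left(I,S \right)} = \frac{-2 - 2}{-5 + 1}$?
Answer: $672$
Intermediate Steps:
$m{\left(I,S \right)} = 1$ ($m{\left(I,S \right)} = - \frac{4}{-4} = \left(-4\right) \left(- \frac{1}{4}\right) = 1$)
$r{\left(p \right)} = 3 + p$
$n{\left(l,u \right)} = -6 - 2 l$ ($n{\left(l,u \right)} = - 2 \left(3 + l\right) = -6 - 2 l$)
$n{\left(m{\left(0,2 \right)},H{\left(1 \right)} \right)} \left(-2\right) 42 = \left(-6 - 2\right) \left(-2\right) 42 = \left(-8\right) \left(-2\right) 42 = 16 \cdot 42 = 672$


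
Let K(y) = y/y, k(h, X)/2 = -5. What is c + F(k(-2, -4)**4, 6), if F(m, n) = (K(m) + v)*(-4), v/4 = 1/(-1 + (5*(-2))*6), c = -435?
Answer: -26763/61 ≈ -438.74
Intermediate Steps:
k(h, X) = -10 (k(h, X) = 2*(-5) = -10)
K(y) = 1
v = -4/61 (v = 4/(-1 + (5*(-2))*6) = 4/(-1 - 10*6) = 4/(-1 - 60) = 4/(-61) = 4*(-1/61) = -4/61 ≈ -0.065574)
F(m, n) = -228/61 (F(m, n) = (1 - 4/61)*(-4) = (57/61)*(-4) = -228/61)
c + F(k(-2, -4)**4, 6) = -435 - 228/61 = -26763/61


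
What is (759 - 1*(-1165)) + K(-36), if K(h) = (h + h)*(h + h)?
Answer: 7108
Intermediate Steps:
K(h) = 4*h² (K(h) = (2*h)*(2*h) = 4*h²)
(759 - 1*(-1165)) + K(-36) = (759 - 1*(-1165)) + 4*(-36)² = (759 + 1165) + 4*1296 = 1924 + 5184 = 7108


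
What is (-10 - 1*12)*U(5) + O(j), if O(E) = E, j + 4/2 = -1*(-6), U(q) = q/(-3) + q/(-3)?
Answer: 232/3 ≈ 77.333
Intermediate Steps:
U(q) = -2*q/3 (U(q) = q*(-⅓) + q*(-⅓) = -q/3 - q/3 = -2*q/3)
j = 4 (j = -2 - 1*(-6) = -2 + 6 = 4)
(-10 - 1*12)*U(5) + O(j) = (-10 - 1*12)*(-⅔*5) + 4 = (-10 - 12)*(-10/3) + 4 = -22*(-10/3) + 4 = 220/3 + 4 = 232/3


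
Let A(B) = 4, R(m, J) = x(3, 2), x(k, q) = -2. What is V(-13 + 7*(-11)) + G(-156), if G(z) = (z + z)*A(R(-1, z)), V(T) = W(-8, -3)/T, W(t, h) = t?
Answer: -56156/45 ≈ -1247.9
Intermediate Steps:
R(m, J) = -2
V(T) = -8/T
G(z) = 8*z (G(z) = (z + z)*4 = (2*z)*4 = 8*z)
V(-13 + 7*(-11)) + G(-156) = -8/(-13 + 7*(-11)) + 8*(-156) = -8/(-13 - 77) - 1248 = -8/(-90) - 1248 = -8*(-1/90) - 1248 = 4/45 - 1248 = -56156/45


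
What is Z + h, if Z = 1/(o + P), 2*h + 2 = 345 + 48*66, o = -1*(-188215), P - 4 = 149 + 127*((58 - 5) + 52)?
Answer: 708179235/403406 ≈ 1755.5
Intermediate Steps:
P = 13488 (P = 4 + (149 + 127*((58 - 5) + 52)) = 4 + (149 + 127*(53 + 52)) = 4 + (149 + 127*105) = 4 + (149 + 13335) = 4 + 13484 = 13488)
o = 188215
h = 3511/2 (h = -1 + (345 + 48*66)/2 = -1 + (345 + 3168)/2 = -1 + (1/2)*3513 = -1 + 3513/2 = 3511/2 ≈ 1755.5)
Z = 1/201703 (Z = 1/(188215 + 13488) = 1/201703 ≈ 4.9578e-6)
Z + h = 1/201703 + 3511/2 = 708179235/403406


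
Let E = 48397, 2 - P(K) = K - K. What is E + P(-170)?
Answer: 48399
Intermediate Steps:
P(K) = 2 (P(K) = 2 - (K - K) = 2 - 1*0 = 2 + 0 = 2)
E + P(-170) = 48397 + 2 = 48399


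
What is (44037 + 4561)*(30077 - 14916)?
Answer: 736794278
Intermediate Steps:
(44037 + 4561)*(30077 - 14916) = 48598*15161 = 736794278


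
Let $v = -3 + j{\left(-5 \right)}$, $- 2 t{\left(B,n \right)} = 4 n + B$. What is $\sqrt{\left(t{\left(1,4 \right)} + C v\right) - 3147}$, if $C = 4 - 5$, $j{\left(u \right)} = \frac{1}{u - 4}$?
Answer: $\frac{i \sqrt{113486}}{6} \approx 56.146 i$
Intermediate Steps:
$t{\left(B,n \right)} = - 2 n - \frac{B}{2}$ ($t{\left(B,n \right)} = - \frac{4 n + B}{2} = - \frac{B + 4 n}{2} = - 2 n - \frac{B}{2}$)
$j{\left(u \right)} = \frac{1}{-4 + u}$
$C = -1$
$v = - \frac{28}{9}$ ($v = -3 + \frac{1}{-4 - 5} = -3 + \frac{1}{-9} = -3 - \frac{1}{9} = - \frac{28}{9} \approx -3.1111$)
$\sqrt{\left(t{\left(1,4 \right)} + C v\right) - 3147} = \sqrt{\left(\left(\left(-2\right) 4 - \frac{1}{2}\right) - - \frac{28}{9}\right) - 3147} = \sqrt{\left(\left(-8 - \frac{1}{2}\right) + \frac{28}{9}\right) - 3147} = \sqrt{\left(- \frac{17}{2} + \frac{28}{9}\right) - 3147} = \sqrt{- \frac{97}{18} - 3147} = \sqrt{- \frac{56743}{18}} = \frac{i \sqrt{113486}}{6}$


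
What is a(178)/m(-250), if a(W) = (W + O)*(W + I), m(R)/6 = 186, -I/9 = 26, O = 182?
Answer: -560/31 ≈ -18.065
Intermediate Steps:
I = -234 (I = -9*26 = -234)
m(R) = 1116 (m(R) = 6*186 = 1116)
a(W) = (-234 + W)*(182 + W) (a(W) = (W + 182)*(W - 234) = (182 + W)*(-234 + W) = (-234 + W)*(182 + W))
a(178)/m(-250) = (-42588 + 178**2 - 52*178)/1116 = (-42588 + 31684 - 9256)*(1/1116) = -20160*1/1116 = -560/31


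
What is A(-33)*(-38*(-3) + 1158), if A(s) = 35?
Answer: 44520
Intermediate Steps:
A(-33)*(-38*(-3) + 1158) = 35*(-38*(-3) + 1158) = 35*(114 + 1158) = 35*1272 = 44520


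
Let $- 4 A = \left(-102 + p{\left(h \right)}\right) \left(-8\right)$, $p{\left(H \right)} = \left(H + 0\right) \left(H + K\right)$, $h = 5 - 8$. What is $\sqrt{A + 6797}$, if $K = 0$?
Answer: $\sqrt{6611} \approx 81.308$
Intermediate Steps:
$h = -3$ ($h = 5 - 8 = -3$)
$p{\left(H \right)} = H^{2}$ ($p{\left(H \right)} = \left(H + 0\right) \left(H + 0\right) = H H = H^{2}$)
$A = -186$ ($A = - \frac{\left(-102 + \left(-3\right)^{2}\right) \left(-8\right)}{4} = - \frac{\left(-102 + 9\right) \left(-8\right)}{4} = - \frac{\left(-93\right) \left(-8\right)}{4} = \left(- \frac{1}{4}\right) 744 = -186$)
$\sqrt{A + 6797} = \sqrt{-186 + 6797} = \sqrt{6611}$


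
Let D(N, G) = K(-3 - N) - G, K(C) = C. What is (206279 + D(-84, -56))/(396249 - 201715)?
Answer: 103208/97267 ≈ 1.0611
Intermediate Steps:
D(N, G) = -3 - G - N (D(N, G) = (-3 - N) - G = -3 - G - N)
(206279 + D(-84, -56))/(396249 - 201715) = (206279 + (-3 - 1*(-56) - 1*(-84)))/(396249 - 201715) = (206279 + (-3 + 56 + 84))/194534 = (206279 + 137)*(1/194534) = 206416*(1/194534) = 103208/97267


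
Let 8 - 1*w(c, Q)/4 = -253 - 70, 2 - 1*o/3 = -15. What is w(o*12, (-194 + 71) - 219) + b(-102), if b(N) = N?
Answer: 1222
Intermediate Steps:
o = 51 (o = 6 - 3*(-15) = 6 + 45 = 51)
w(c, Q) = 1324 (w(c, Q) = 32 - 4*(-253 - 70) = 32 - 4*(-323) = 32 + 1292 = 1324)
w(o*12, (-194 + 71) - 219) + b(-102) = 1324 - 102 = 1222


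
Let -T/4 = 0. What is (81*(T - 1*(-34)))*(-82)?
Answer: -225828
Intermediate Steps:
T = 0 (T = -4*0 = 0)
(81*(T - 1*(-34)))*(-82) = (81*(0 - 1*(-34)))*(-82) = (81*(0 + 34))*(-82) = (81*34)*(-82) = 2754*(-82) = -225828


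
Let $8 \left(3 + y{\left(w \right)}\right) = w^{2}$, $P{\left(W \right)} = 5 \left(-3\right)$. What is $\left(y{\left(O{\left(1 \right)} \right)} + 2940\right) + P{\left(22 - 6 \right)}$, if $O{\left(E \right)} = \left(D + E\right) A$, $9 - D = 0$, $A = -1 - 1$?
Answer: $2972$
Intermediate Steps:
$A = -2$
$D = 9$ ($D = 9 - 0 = 9 + 0 = 9$)
$P{\left(W \right)} = -15$
$O{\left(E \right)} = -18 - 2 E$ ($O{\left(E \right)} = \left(9 + E\right) \left(-2\right) = -18 - 2 E$)
$y{\left(w \right)} = -3 + \frac{w^{2}}{8}$
$\left(y{\left(O{\left(1 \right)} \right)} + 2940\right) + P{\left(22 - 6 \right)} = \left(\left(-3 + \frac{\left(-18 - 2\right)^{2}}{8}\right) + 2940\right) - 15 = \left(\left(-3 + \frac{\left(-20\right)^{2}}{8}\right) + 2940\right) - 15 = \left(\left(-3 + \frac{1}{8} \cdot 400\right) + 2940\right) - 15 = \left(\left(-3 + 50\right) + 2940\right) - 15 = \left(47 + 2940\right) - 15 = 2987 - 15 = 2972$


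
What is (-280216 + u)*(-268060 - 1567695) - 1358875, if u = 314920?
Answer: -63709400395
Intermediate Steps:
(-280216 + u)*(-268060 - 1567695) - 1358875 = (-280216 + 314920)*(-268060 - 1567695) - 1358875 = 34704*(-1835755) - 1358875 = -63708041520 - 1358875 = -63709400395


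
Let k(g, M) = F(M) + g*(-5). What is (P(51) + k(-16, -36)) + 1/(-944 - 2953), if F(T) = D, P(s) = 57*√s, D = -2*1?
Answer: 303965/3897 + 57*√51 ≈ 485.06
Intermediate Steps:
D = -2
F(T) = -2
k(g, M) = -2 - 5*g (k(g, M) = -2 + g*(-5) = -2 - 5*g)
(P(51) + k(-16, -36)) + 1/(-944 - 2953) = (57*√51 + (-2 - 5*(-16))) + 1/(-944 - 2953) = (57*√51 + (-2 + 80)) + 1/(-3897) = (57*√51 + 78) - 1/3897 = (78 + 57*√51) - 1/3897 = 303965/3897 + 57*√51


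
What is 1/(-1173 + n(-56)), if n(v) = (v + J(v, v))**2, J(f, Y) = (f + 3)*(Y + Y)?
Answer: 1/34573227 ≈ 2.8924e-8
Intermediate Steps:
J(f, Y) = 2*Y*(3 + f) (J(f, Y) = (3 + f)*(2*Y) = 2*Y*(3 + f))
n(v) = (v + 2*v*(3 + v))**2
1/(-1173 + n(-56)) = 1/(-1173 + (-56)**2*(7 + 2*(-56))**2) = 1/(-1173 + 3136*(7 - 112)**2) = 1/(-1173 + 3136*(-105)**2) = 1/(-1173 + 3136*11025) = 1/(-1173 + 34574400) = 1/34573227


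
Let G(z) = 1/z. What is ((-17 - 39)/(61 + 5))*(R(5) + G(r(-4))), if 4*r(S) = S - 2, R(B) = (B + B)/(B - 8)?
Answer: 112/33 ≈ 3.3939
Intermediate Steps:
R(B) = 2*B/(-8 + B) (R(B) = (2*B)/(-8 + B) = 2*B/(-8 + B))
r(S) = -½ + S/4 (r(S) = (S - 2)/4 = (-2 + S)/4 = -½ + S/4)
((-17 - 39)/(61 + 5))*(R(5) + G(r(-4))) = ((-17 - 39)/(61 + 5))*(2*5/(-8 + 5) + 1/(-½ + (¼)*(-4))) = (-56/66)*(2*5/(-3) + 1/(-½ - 1)) = (-56*1/66)*(2*5*(-⅓) + 1/(-3/2)) = -28*(-10/3 - ⅔)/33 = -28/33*(-4) = 112/33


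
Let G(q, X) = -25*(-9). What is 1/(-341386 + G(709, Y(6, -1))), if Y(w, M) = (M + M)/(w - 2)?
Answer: -1/341161 ≈ -2.9312e-6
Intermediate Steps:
Y(w, M) = 2*M/(-2 + w) (Y(w, M) = (2*M)/(-2 + w) = 2*M/(-2 + w))
G(q, X) = 225
1/(-341386 + G(709, Y(6, -1))) = 1/(-341386 + 225) = 1/(-341161) = -1/341161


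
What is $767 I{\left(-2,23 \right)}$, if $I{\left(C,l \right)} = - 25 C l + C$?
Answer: $880516$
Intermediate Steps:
$I{\left(C,l \right)} = C - 25 C l$ ($I{\left(C,l \right)} = - 25 C l + C = C - 25 C l$)
$767 I{\left(-2,23 \right)} = 767 \left(- 2 \left(1 - 575\right)\right) = 767 \left(\left(-2\right) \left(-574\right)\right) = 767 \cdot 1148 = 880516$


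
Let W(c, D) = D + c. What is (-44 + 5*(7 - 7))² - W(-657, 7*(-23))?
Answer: 2754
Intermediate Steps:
(-44 + 5*(7 - 7))² - W(-657, 7*(-23)) = (-44 + 5*(7 - 7))² - (7*(-23) - 657) = (-44 + 5*0)² - (-161 - 657) = (-44 + 0)² - 1*(-818) = (-44)² + 818 = 1936 + 818 = 2754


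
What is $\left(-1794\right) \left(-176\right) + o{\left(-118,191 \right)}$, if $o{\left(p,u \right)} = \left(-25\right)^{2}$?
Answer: $316369$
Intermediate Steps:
$o{\left(p,u \right)} = 625$
$\left(-1794\right) \left(-176\right) + o{\left(-118,191 \right)} = \left(-1794\right) \left(-176\right) + 625 = 315744 + 625 = 316369$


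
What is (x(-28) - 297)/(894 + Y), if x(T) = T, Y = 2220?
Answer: -325/3114 ≈ -0.10437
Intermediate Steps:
(x(-28) - 297)/(894 + Y) = (-28 - 297)/(894 + 2220) = -325/3114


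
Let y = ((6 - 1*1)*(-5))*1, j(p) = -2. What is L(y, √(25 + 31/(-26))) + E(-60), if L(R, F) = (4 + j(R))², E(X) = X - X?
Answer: 4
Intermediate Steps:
E(X) = 0
y = -25 (y = ((6 - 1)*(-5))*1 = (5*(-5))*1 = -25*1 = -25)
L(R, F) = 4 (L(R, F) = (4 - 2)² = 2² = 4)
L(y, √(25 + 31/(-26))) + E(-60) = 4 + 0 = 4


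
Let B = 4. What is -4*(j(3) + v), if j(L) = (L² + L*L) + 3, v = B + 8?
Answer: -132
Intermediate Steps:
v = 12 (v = 4 + 8 = 12)
j(L) = 3 + 2*L² (j(L) = (L² + L²) + 3 = 2*L² + 3 = 3 + 2*L²)
-4*(j(3) + v) = -4*((3 + 2*3²) + 12) = -4*((3 + 2*9) + 12) = -4*((3 + 18) + 12) = -4*(21 + 12) = -4*33 = -132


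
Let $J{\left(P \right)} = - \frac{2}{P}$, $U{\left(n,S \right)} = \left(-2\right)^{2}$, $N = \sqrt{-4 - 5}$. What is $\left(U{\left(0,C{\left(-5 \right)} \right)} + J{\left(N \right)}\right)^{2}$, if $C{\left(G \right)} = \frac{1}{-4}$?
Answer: $\frac{140}{9} + \frac{16 i}{3} \approx 15.556 + 5.3333 i$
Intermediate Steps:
$C{\left(G \right)} = - \frac{1}{4}$
$N = 3 i$ ($N = \sqrt{-9} = 3 i \approx 3.0 i$)
$U{\left(n,S \right)} = 4$
$\left(U{\left(0,C{\left(-5 \right)} \right)} + J{\left(N \right)}\right)^{2} = \left(4 - \frac{2}{3 i}\right)^{2} = \left(4 - 2 \left(- \frac{i}{3}\right)\right)^{2} = \left(4 + \frac{2 i}{3}\right)^{2}$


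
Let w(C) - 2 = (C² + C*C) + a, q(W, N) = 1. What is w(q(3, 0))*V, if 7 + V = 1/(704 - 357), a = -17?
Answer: 31564/347 ≈ 90.963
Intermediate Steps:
V = -2428/347 (V = -7 + 1/(704 - 357) = -7 + 1/347 = -2428/347 ≈ -6.9971)
w(C) = -15 + 2*C² (w(C) = 2 + ((C² + C*C) - 17) = 2 + ((C² + C²) - 17) = 2 + (2*C² - 17) = 2 + (-17 + 2*C²) = -15 + 2*C²)
w(q(3, 0))*V = (-15 + 2*1²)*(-2428/347) = (-15 + 2*1)*(-2428/347) = (-15 + 2)*(-2428/347) = -13*(-2428/347) = 31564/347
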